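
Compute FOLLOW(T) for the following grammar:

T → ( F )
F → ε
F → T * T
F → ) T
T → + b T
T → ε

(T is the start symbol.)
T is the start symbol, so $ ∈ FOLLOW(T).
In F → T * T: T is followed by '*' T, add FIRST('*' T) \ {ε} = { '*' }
In F → T * T: T is at the end, add FOLLOW(F)
In F → ) T: T is at the end, add FOLLOW(F)
In T → + b T: T is at the end; this adds FOLLOW(T) to itself — nothing new

The FOLLOW sets referred to above (computed the same way, to a fixed point):
  FOLLOW(F) = { ')' }

Taking the union: FOLLOW(T) = { $, ')', '*' }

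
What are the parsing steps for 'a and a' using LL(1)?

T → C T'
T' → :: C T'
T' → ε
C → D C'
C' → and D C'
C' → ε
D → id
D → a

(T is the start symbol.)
Stack is shown with the top on the left.

Stack          Input      Action
--------------------------------
T $            a and a $  output T → C T'
C T' $         a and a $  output C → D C'
D C' T' $      a and a $  output D → a
a C' T' $      a and a $  match 'a'
C' T' $        and a $    output C' → and D C'
and D C' T' $  and a $    match 'and'
D C' T' $      a $        output D → a
a C' T' $      a $        match 'a'
C' T' $        $          output C' → ε
T' $           $          output T' → ε
$              $          accept

The string is accepted.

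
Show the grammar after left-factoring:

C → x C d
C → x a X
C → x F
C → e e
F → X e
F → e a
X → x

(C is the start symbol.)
C → x C'
C' → C d
C' → a X
C' → F
C → e e
F → X e
F → e a
X → x

Left-factoring transforms A → αβ₁ | αβ₂ into A → αA' and A' → β₁ | β₂
(α is the longest common prefix among the alternatives). Repeat until
no nonterminal has two alternatives with a common prefix.

Round 1: C has alternatives sharing prefix 'x'. Introduce C': C → x C'
  Add: C' → C d
  Add: C' → a X
  Add: C' → F

No remaining common prefixes — done.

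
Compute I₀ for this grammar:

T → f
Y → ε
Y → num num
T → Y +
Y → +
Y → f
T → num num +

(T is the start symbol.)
{ [T → . Y +], [T → . f], [T → . num num +], [T' → . T], [Y → . +], [Y → . f], [Y → . num num], [Y → .] }

First, augment the grammar with T' → T
I₀ = CLOSURE({ [T' → . T] }):
  [T' → . T] has the dot before T: add [T → . f], [T → . Y +], [T → . num num +]
  [T → . Y +] has the dot before Y: add [Y → .], [Y → . num num], [Y → . +], [Y → . f]
No further items can be added.

I₀ = { [T → . Y +], [T → . f], [T → . num num +], [T' → . T], [Y → . +], [Y → . f], [Y → . num num], [Y → .] }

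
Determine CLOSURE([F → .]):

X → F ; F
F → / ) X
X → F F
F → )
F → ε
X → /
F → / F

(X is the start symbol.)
To compute CLOSURE, for each item [A → α.Bβ] where B is a non-terminal, add [B → .γ] for all productions B → γ; repeat for the newly added items until nothing changes.

Start with: [F → .]
The dot is at the end, so nothing is added.

CLOSURE = { [F → .] }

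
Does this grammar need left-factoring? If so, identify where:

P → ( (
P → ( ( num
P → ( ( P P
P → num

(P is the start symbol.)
Left-factoring is needed when two productions for the same non-terminal
share a common prefix on the right-hand side.

Productions for P:
  P → ( (
  P → ( ( num
  P → ( ( P P
  P → num

Found common prefix '( (' in productions for P

Answer: Yes, P has productions with common prefix '( ('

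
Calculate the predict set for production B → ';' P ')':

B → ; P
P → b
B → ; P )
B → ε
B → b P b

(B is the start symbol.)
{ ';' }

PREDICT(B → ';' P ')') = (FIRST(RHS) \ {ε}) ∪ (FOLLOW(B) if ε ∈ FIRST(RHS), i.e. RHS ⇒* ε)
FIRST(';' P ')') = { ';' }
ε ∉ FIRST(';' P ')'), so FOLLOW(B) is not added.
PREDICT(B → ';' P ')') = { ';' }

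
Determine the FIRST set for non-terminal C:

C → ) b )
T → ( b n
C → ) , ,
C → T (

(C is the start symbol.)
{ '(', ')' }

To compute FIRST(C), examine every production with C on the left-hand side, reading each right-hand side left to right until a non-nullable symbol is reached.

FIRST sets of the other non-terminals involved (by the same procedure, iterated to a fixed point):
  FIRST(T) = { '(' }

From C → ) b ):
  - ')' is a terminal: add ')' and stop
From C → ) , ,:
  - ')' is a terminal: add ')' and stop
From C → T (:
  - T is a non-terminal: add FIRST(T) \ {ε} = { '(' }
    T is not nullable, so stop

Collecting: FIRST(C) = { '(', ')' }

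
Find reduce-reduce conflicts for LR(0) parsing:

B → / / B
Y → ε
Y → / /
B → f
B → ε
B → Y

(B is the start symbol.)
Augment with B' → B and build the canonical LR(0) collection (I0 = CLOSURE({[B' → . B]}), then GOTO on every symbol after a dot until no new states appear). It has 7 states:
  I0: { [B → . / / B], [B → . Y], [B → . f], [B → .], [B' → . B], [Y → . / /], [Y → .] }  — shift, 2 reduces
  I1: { [B → / . / B], [Y → / . /] }  — shift
  I2: { [B' → B .] }  — accept
  I3: { [B → Y .] }  — reduce
  I4: { [B → f .] }  — reduce
  I5: { [B → . / / B], [B → . Y], [B → . f], [B → .], [B → / / . B], [Y → . / /], [Y → .], [Y → / / .] }  — shift, 3 reduces
  I6: { [B → / / B .] }  — reduce

I0 contains complete items [B → .], [Y → .] — reduce-reduce conflict.
I5 contains complete items [B → .], [Y → .], [Y → / / .] — reduce-reduce conflict.

Answer: Yes — I0: [B → .] vs [Y → .]; I5: [B → .] vs [Y → .]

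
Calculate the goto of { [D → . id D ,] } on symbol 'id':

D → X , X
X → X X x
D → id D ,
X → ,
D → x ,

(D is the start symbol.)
GOTO(I, 'id') = CLOSURE({ [A → αX.β] : [A → α.Xβ] ∈ I, X = 'id' })

Items with dot before 'id', with the dot advanced:
  [D → . id D ,] → [D → id . D ,]
Closure of the advanced items:
  [D → id . D ,] has the dot before D: add [D → . X , X], [D → . id D ,], [D → . x ,]
  [D → . X , X] has the dot before X: add [X → . X X x], [X → . ,]

GOTO = { [D → . X , X], [D → . id D ,], [D → . x ,], [D → id . D ,], [X → . ,], [X → . X X x] }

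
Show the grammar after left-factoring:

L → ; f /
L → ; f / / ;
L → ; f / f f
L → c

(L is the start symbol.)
Left-factoring transforms A → αβ₁ | αβ₂ into A → αA' and A' → β₁ | β₂
(α is the longest common prefix among the alternatives). Repeat until
no nonterminal has two alternatives with a common prefix.

Round 1: L has alternatives sharing prefix '; f /'. Introduce L': L → ; f / L'
  Add: L' → ε
  Add: L' → / ;
  Add: L' → f f

No remaining common prefixes — done.

Resulting grammar:
L → ; f / L'
L' → ε
L' → / ;
L' → f f
L → c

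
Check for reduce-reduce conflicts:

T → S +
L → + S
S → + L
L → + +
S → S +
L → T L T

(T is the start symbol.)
Augment with T' → T and build the canonical LR(0) collection (I0 = CLOSURE({[T' → . T]}), then GOTO on every symbol after a dot until no new states appear). It has 12 states:
  I0: { [S → . + L], [S → . S +], [T → . S +], [T' → . T] }  — shift
  I1: { [L → . + +], [L → . + S], [L → . T L T], [S → + . L], [S → . + L], [S → . S +], [T → . S +] }  — shift
  I2: { [S → S . +], [T → S . +] }  — shift
  I3: { [T' → T .] }  — accept
  I4: { [S → S + .], [T → S + .] }  — 2 reduces
  I5: { [L → + . +], [L → + . S], [L → . + +], [L → . + S], [L → . T L T], [S → + . L], [S → . + L], [S → . S +], [T → . S +] }  — shift
  I6: { [S → + L .] }  — reduce
  I7: { [L → . + +], [L → . + S], [L → . T L T], [L → T . L T], [S → . + L], [S → . S +], [T → . S +] }  — shift
  I8: { [L → T L . T], [S → . + L], [S → . S +], [T → . S +] }  — shift
  I9: { [L → T L T .] }  — reduce
  I10: { [L → + + .], [L → + . +], [L → + . S], [L → . + +], [L → . + S], [L → . T L T], [S → + . L], [S → . + L], [S → . S +], [T → . S +] }  — shift, reduce
  I11: { [L → + S .], [S → S . +], [T → S . +] }  — shift, reduce

I4 contains complete items [S → S + .], [T → S + .] — reduce-reduce conflict.

Answer: Yes — I4: [S → S + .] vs [T → S + .]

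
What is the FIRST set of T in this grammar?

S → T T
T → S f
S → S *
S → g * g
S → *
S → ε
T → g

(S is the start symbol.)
To compute FIRST(T), examine every production with T on the left-hand side, reading each right-hand side left to right until a non-nullable symbol is reached.

FIRST sets of the other non-terminals involved (by the same procedure, iterated to a fixed point):
  FIRST(S) = { '*', 'f', 'g', ε }

From T → S f:
  - S is a non-terminal: add FIRST(S) \ {ε} = { '*', 'f', 'g' }
    S is nullable, so continue to the next symbol
  - f is a terminal: add 'f' and stop
From T → g:
  - g is a terminal: add 'g' and stop

Collecting: FIRST(T) = { '*', 'f', 'g' }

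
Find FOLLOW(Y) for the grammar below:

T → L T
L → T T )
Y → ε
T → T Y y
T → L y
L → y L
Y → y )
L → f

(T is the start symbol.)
To compute FOLLOW(Y), find every occurrence of Y on a right-hand side N → α Y β: add FIRST(β) \ {ε}, and if β is empty or nullable also add FOLLOW(N). Iterate to a fixed point.

In T → T Y y: Y is followed by y, add FIRST(y) \ {ε} = { 'y' }

Taking the union: FOLLOW(Y) = { 'y' }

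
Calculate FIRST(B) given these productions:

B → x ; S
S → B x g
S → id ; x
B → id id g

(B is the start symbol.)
{ 'id', 'x' }

From B → x ; S:
  - x is a terminal: add 'x' and stop
From B → id id g:
  - id is a terminal: add 'id' and stop

Collecting: FIRST(B) = { 'id', 'x' }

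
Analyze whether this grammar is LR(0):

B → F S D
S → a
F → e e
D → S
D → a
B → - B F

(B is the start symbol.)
No. Reduce-reduce conflict: [D → a .] and [S → a .]

A grammar is LR(0) if no state in the canonical LR(0) collection has:
  - both a shift item (dot before a terminal) and a complete item (shift-reduce conflict), or
  - two or more complete items (reduce-reduce conflict; the accept item [B' → B .] counts as a complete item here).

Augment with B' → B and build the canonical LR(0) collection (I0 = CLOSURE({[B' → . B]}), then GOTO on every symbol after a dot until no new states appear). It has 13 states:
  I0: { [B → . - B F], [B → . F S D], [B' → . B], [F → . e e] }  — shift
  I1: { [B → - . B F], [B → . - B F], [B → . F S D], [F → . e e] }  — shift
  I2: { [B' → B .] }  — accept
  I3: { [B → F . S D], [S → . a] }  — shift
  I4: { [F → e . e] }  — shift
  I5: { [F → e e .] }  — reduce
  I6: { [B → F S . D], [D → . S], [D → . a], [S → . a] }  — shift
  I7: { [S → a .] }  — reduce
  I8: { [B → F S D .] }  — reduce
  I9: { [D → S .] }  — reduce
  I10: { [D → a .], [S → a .] }  — 2 reduces
  I11: { [B → - B . F], [F → . e e] }  — shift
  I12: { [B → - B F .] }  — reduce

Conflict in state I10:
  Reduce-reduce conflict: [D → a .] and [S → a .]
So the grammar is NOT LR(0).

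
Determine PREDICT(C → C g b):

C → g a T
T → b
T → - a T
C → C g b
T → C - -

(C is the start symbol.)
PREDICT(C → C g b) = (FIRST(RHS) \ {ε}) ∪ (FOLLOW(C) if ε ∈ FIRST(RHS), i.e. RHS ⇒* ε)
FIRST(C) = { 'g' }
FIRST(C g b) = { 'g' }
ε ∉ FIRST(C g b), so FOLLOW(C) is not added.
PREDICT(C → C g b) = { 'g' }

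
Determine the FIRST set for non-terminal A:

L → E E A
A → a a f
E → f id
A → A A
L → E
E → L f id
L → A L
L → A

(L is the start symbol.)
From A → a a f:
  - a is a terminal: add 'a' and stop
From A → A A:
  - A is the symbol being defined: contributes nothing new
    A is not nullable, so stop

Collecting: FIRST(A) = { 'a' }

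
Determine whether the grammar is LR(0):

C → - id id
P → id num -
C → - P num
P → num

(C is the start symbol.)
Yes, the grammar is LR(0)

A grammar is LR(0) if no state in the canonical LR(0) collection has:
  - both a shift item (dot before a terminal) and a complete item (shift-reduce conflict), or
  - two or more complete items (reduce-reduce conflict; the accept item [C' → C .] counts as a complete item here).

Augment with C' → C and build the canonical LR(0) collection (I0 = CLOSURE({[C' → . C]}), then GOTO on every symbol after a dot until no new states appear). It has 10 states:
  I0: { [C → . - P num], [C → . - id id], [C' → . C] }  — shift
  I1: { [C → - . P num], [C → - . id id], [P → . id num -], [P → . num] }  — shift
  I2: { [C' → C .] }  — accept
  I3: { [C → - P . num] }  — shift
  I4: { [C → - id . id], [P → id . num -] }  — shift
  I5: { [P → num .] }  — reduce
  I6: { [C → - id id .] }  — reduce
  I7: { [P → id num . -] }  — shift
  I8: { [P → id num - .] }  — reduce
  I9: { [C → - P num .] }  — reduce

Every state is either a pure shift/goto state or contains exactly one complete item and nothing to shift — no conflicts. The grammar is LR(0).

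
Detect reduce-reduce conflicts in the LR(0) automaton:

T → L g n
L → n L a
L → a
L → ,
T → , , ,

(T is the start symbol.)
No reduce-reduce conflicts

A reduce-reduce conflict occurs when an LR(0) state has two complete items [A → α .] and [B → β .] — both call for a reduction, and with no lookahead the parser cannot choose between them.

Augment with T' → T and build the canonical LR(0) collection (I0 = CLOSURE({[T' → . T]}), then GOTO on every symbol after a dot until no new states appear). It has 13 states:
  I0: { [L → . ,], [L → . a], [L → . n L a], [T → . , , ,], [T → . L g n], [T' → . T] }  — shift
  I1: { [L → , .], [T → , . , ,] }  — shift, reduce
  I2: { [T → L . g n] }  — shift
  I3: { [T' → T .] }  — accept
  I4: { [L → a .] }  — reduce
  I5: { [L → . ,], [L → . a], [L → . n L a], [L → n . L a] }  — shift
  I6: { [L → , .] }  — reduce
  I7: { [L → n L . a] }  — shift
  I8: { [L → n L a .] }  — reduce
  I9: { [T → L g . n] }  — shift
  I10: { [T → L g n .] }  — reduce
  I11: { [T → , , . ,] }  — shift
  I12: { [T → , , , .] }  — reduce

No state contains more than one complete item.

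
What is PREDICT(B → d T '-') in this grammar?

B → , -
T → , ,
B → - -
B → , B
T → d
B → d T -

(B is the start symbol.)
{ 'd' }

PREDICT(B → d T '-') = (FIRST(RHS) \ {ε}) ∪ (FOLLOW(B) if ε ∈ FIRST(RHS), i.e. RHS ⇒* ε)
FIRST(d T '-') = { 'd' }
ε ∉ FIRST(d T '-'), so FOLLOW(B) is not added.
PREDICT(B → d T '-') = { 'd' }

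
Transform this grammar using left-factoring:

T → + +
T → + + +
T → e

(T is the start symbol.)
T → + + T'
T' → ε
T' → +
T → e

Left-factoring transforms A → αβ₁ | αβ₂ into A → αA' and A' → β₁ | β₂
(α is the longest common prefix among the alternatives). Repeat until
no nonterminal has two alternatives with a common prefix.

Round 1: T has alternatives sharing prefix '+ +'. Introduce T': T → + + T'
  Add: T' → ε
  Add: T' → +

No remaining common prefixes — done.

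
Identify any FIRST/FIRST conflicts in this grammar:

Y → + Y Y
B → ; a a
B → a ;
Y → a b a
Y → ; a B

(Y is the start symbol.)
Productions for Y:
  Y → + Y Y: FIRST = { '+' }
  Y → a b a: FIRST = { 'a' }
  Y → ; a B: FIRST = { ';' }
Productions for B:
  B → ; a a: FIRST = { ';' }
  B → a ;: FIRST = { 'a' }

All alternatives of each non-terminal have pairwise disjoint FIRST sets.

Answer: No FIRST/FIRST conflicts.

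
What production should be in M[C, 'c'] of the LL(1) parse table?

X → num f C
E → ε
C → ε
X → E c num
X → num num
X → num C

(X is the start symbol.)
To find M[C, 'c'], we find productions for C where 'c' is in the predict set (PREDICT(N → α) = (FIRST(α) \ {ε}) ∪ (FOLLOW(N) if α ⇒* ε)).

Relevant sets:
  FOLLOW(C) = { $ }

C → ε: PREDICT = { $ }

M[C, 'c'] is empty (no production applies)

Answer: Empty (error entry)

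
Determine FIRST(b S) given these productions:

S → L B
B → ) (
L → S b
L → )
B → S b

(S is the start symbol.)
{ 'b' }

To compute FIRST(b S), process the symbols left to right:
Symbol b is a terminal. Add 'b' and stop.
FIRST(b S) = { 'b' }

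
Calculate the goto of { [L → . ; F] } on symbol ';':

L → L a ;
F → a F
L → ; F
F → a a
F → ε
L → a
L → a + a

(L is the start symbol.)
{ [F → . a F], [F → . a a], [F → .], [L → ; . F] }

GOTO(I, ';') = CLOSURE({ [A → αX.β] : [A → α.Xβ] ∈ I, X = ';' })

Items with dot before ';', with the dot advanced:
  [L → . ; F] → [L → ; . F]
Closure of the advanced items:
  [L → ; . F] has the dot before F: add [F → . a F], [F → . a a], [F → .]

GOTO = { [F → . a F], [F → . a a], [F → .], [L → ; . F] }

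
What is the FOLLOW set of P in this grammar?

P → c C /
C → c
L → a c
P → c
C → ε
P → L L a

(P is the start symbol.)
{ $ }

To compute FOLLOW(P), find every occurrence of P on a right-hand side N → α P β: add FIRST(β) \ {ε}, and if β is empty or nullable also add FOLLOW(N). Iterate to a fixed point.

P is the start symbol, so $ ∈ FOLLOW(P).
P does not occur on any right-hand side.

Taking the union: FOLLOW(P) = { $ }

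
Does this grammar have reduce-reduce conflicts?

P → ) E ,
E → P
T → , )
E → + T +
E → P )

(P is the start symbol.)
No reduce-reduce conflicts

A reduce-reduce conflict occurs when an LR(0) state has two complete items [A → α .] and [B → β .] — both call for a reduction, and with no lookahead the parser cannot choose between them.

Augment with P' → P and build the canonical LR(0) collection (I0 = CLOSURE({[P' → . P]}), then GOTO on every symbol after a dot until no new states appear). It has 12 states:
  I0: { [P → . ) E ,], [P' → . P] }  — shift
  I1: { [E → . + T +], [E → . P )], [E → . P], [P → ) . E ,], [P → . ) E ,] }  — shift
  I2: { [P' → P .] }  — accept
  I3: { [E → + . T +], [T → . , )] }  — shift
  I4: { [P → ) E . ,] }  — shift
  I5: { [E → P . )], [E → P .] }  — shift, reduce
  I6: { [E → P ) .] }  — reduce
  I7: { [P → ) E , .] }  — reduce
  I8: { [T → , . )] }  — shift
  I9: { [E → + T . +] }  — shift
  I10: { [E → + T + .] }  — reduce
  I11: { [T → , ) .] }  — reduce

No state contains more than one complete item.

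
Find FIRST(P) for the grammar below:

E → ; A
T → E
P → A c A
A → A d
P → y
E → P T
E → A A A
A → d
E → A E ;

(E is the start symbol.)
To compute FIRST(P), examine every production with P on the left-hand side, reading each right-hand side left to right until a non-nullable symbol is reached.

FIRST sets of the other non-terminals involved (by the same procedure, iterated to a fixed point):
  FIRST(A) = { 'd' }

From P → A c A:
  - A is a non-terminal: add FIRST(A) \ {ε} = { 'd' }
    A is not nullable, so stop
From P → y:
  - y is a terminal: add 'y' and stop

Collecting: FIRST(P) = { 'd', 'y' }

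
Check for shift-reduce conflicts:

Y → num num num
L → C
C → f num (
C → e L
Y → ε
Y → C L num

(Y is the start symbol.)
Augment with Y' → Y and build the canonical LR(0) collection (I0 = CLOSURE({[Y' → . Y]}), then GOTO on every symbol after a dot until no new states appear). It has 14 states:
  I0: { [C → . e L], [C → . f num (], [Y → . C L num], [Y → . num num num], [Y → .], [Y' → . Y] }  — shift, reduce
  I1: { [C → . e L], [C → . f num (], [L → . C], [Y → C . L num] }  — shift
  I2: { [Y' → Y .] }  — accept
  I3: { [C → . e L], [C → . f num (], [C → e . L], [L → . C] }  — shift
  I4: { [C → f . num (] }  — shift
  I5: { [Y → num . num num] }  — shift
  I6: { [Y → num num . num] }  — shift
  I7: { [Y → num num num .] }  — reduce
  I8: { [C → f num . (] }  — shift
  I9: { [C → f num ( .] }  — reduce
  I10: { [L → C .] }  — reduce
  I11: { [C → e L .] }  — reduce
  I12: { [Y → C L . num] }  — shift
  I13: { [Y → C L num .] }  — reduce

I0 contains reduce item [Y → .] and shift items [C → . e L], [C → . f num (], [Y → . num num num] — shift-reduce conflict.

Answer: Yes — I0: [Y → .] vs [C → . e L]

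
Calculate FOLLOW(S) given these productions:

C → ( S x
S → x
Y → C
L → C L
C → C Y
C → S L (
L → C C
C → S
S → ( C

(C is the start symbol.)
In C → ( S x: S is followed by x, add FIRST(x) \ {ε} = { 'x' }
In C → S L (: S is followed by L '(', add FIRST(L '(') \ {ε} = { '(', 'x' }
In C → S: S is at the end, add FOLLOW(C)

The FOLLOW sets referred to above (computed the same way, to a fixed point):
  FOLLOW(C) = { $, '(', 'x' }

Taking the union: FOLLOW(S) = { $, '(', 'x' }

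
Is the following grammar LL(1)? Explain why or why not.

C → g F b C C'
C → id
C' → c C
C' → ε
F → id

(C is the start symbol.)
No. Predict set conflict for C': { 'c' }

Relevant sets:
  FOLLOW(C') = { $, 'c' }

For C:
  PREDICT(C → g F b C C') = { 'g' }
  PREDICT(C → id) = { 'id' }
For C':
  PREDICT(C' → c C) = { 'c' }
  PREDICT(C' → ε) = { $, 'c' }
F has a single production, so nothing to check there.

Conflict found: Predict set conflict for C': { 'c' }
The grammar is NOT LL(1).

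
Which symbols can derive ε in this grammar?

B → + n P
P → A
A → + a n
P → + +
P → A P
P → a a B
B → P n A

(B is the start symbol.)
There are no ε-productions, so no non-terminal can derive ε.
No non-terminals are nullable.

Answer: None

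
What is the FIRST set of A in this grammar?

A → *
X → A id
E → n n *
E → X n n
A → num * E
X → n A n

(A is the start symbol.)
From A → *:
  - '*' is a terminal: add '*' and stop
From A → num * E:
  - num is a terminal: add 'num' and stop

Collecting: FIRST(A) = { '*', 'num' }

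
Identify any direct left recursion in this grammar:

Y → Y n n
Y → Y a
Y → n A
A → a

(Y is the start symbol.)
Direct left recursion occurs when N → N α for some non-terminal N (the right-hand side begins with the left-hand side itself).

Y → Y n n: LEFT RECURSIVE (starts with Y)
Y → Y a: LEFT RECURSIVE (starts with Y)
Y → n A: starts with n
A → a: starts with a

The grammar has direct left recursion on: Y.

Answer: Yes, Y is left-recursive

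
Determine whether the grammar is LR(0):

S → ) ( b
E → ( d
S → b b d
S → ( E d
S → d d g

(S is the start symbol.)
Augment with S' → S and build the canonical LR(0) collection (I0 = CLOSURE({[S' → . S]}), then GOTO on every symbol after a dot until no new states appear). It has 16 states:
  I0: { [S → . ( E d], [S → . ) ( b], [S → . b b d], [S → . d d g], [S' → . S] }  — shift
  I1: { [E → . ( d], [S → ( . E d] }  — shift
  I2: { [S → ) . ( b] }  — shift
  I3: { [S' → S .] }  — accept
  I4: { [S → b . b d] }  — shift
  I5: { [S → d . d g] }  — shift
  I6: { [S → d d . g] }  — shift
  I7: { [S → d d g .] }  — reduce
  I8: { [S → b b . d] }  — shift
  I9: { [S → b b d .] }  — reduce
  I10: { [S → ) ( . b] }  — shift
  I11: { [S → ) ( b .] }  — reduce
  I12: { [E → ( . d] }  — shift
  I13: { [S → ( E . d] }  — shift
  I14: { [S → ( E d .] }  — reduce
  I15: { [E → ( d .] }  — reduce

Every state is either a pure shift/goto state or contains exactly one complete item and nothing to shift — no conflicts. The grammar is LR(0).

Answer: Yes, the grammar is LR(0)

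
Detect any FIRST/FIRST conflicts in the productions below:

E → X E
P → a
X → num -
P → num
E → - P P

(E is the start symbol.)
No FIRST/FIRST conflicts.

FIRST sets of the non-terminals at (or reachable through a nullable prefix from) the front of some alternative:
  FIRST(X) = { 'num' }

Productions for E:
  E → X E: FIRST = { 'num' }
  E → - P P: FIRST = { '-' }
Productions for P:
  P → a: FIRST = { 'a' }
  P → num: FIRST = { 'num' }
X has only one production, so no FIRST/FIRST conflict is possible there.

All alternatives of each non-terminal have pairwise disjoint FIRST sets.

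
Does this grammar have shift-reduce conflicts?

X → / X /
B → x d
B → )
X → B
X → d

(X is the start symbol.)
A shift-reduce conflict occurs when an LR(0) state has both:
  - a complete (reduce) item [A → α .] (dot at the end), and
  - a shift item [B → β . c γ] (dot before a terminal).

Augment with X' → X and build the canonical LR(0) collection (I0 = CLOSURE({[X' → . X]}), then GOTO on every symbol after a dot until no new states appear). It has 10 states:
  I0: { [B → . )], [B → . x d], [X → . / X /], [X → . B], [X → . d], [X' → . X] }  — shift
  I1: { [B → ) .] }  — reduce
  I2: { [B → . )], [B → . x d], [X → . / X /], [X → . B], [X → . d], [X → / . X /] }  — shift
  I3: { [X → B .] }  — reduce
  I4: { [X' → X .] }  — accept
  I5: { [X → d .] }  — reduce
  I6: { [B → x . d] }  — shift
  I7: { [B → x d .] }  — reduce
  I8: { [X → / X . /] }  — shift
  I9: { [X → / X / .] }  — reduce

No state contains both a complete item and a shift item.

Answer: No shift-reduce conflicts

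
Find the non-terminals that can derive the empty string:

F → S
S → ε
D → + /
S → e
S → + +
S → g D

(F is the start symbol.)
A non-terminal is nullable if it can derive ε (the empty string): either it has an ε-production, or it has a production whose right-hand side consists entirely of nullable non-terminals.

ε-productions: S → ε
So S is immediately nullable.
F → S: every symbol on the right is nullable, so F is nullable too.
No further non-terminal can be added: every production for the remaining non-terminals contains a terminal or a non-nullable non-terminal.
Nullable = { 'F', 'S' }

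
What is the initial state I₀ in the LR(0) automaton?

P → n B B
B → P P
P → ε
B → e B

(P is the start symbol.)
First, augment the grammar with P' → P
I₀ = CLOSURE({ [P' → . P] }):
  [P' → . P] has the dot before P: add [P → . n B B], [P → .]
No further items can be added.

I₀ = { [P → . n B B], [P → .], [P' → . P] }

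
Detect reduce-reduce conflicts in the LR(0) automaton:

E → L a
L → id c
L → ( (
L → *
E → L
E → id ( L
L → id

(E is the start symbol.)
A reduce-reduce conflict occurs when an LR(0) state has two complete items [A → α .] and [B → β .] — both call for a reduction, and with no lookahead the parser cannot choose between them.

Augment with E' → E and build the canonical LR(0) collection (I0 = CLOSURE({[E' → . E]}), then GOTO on every symbol after a dot until no new states appear). It has 12 states:
  I0: { [E → . L a], [E → . L], [E → . id ( L], [E' → . E], [L → . ( (], [L → . *], [L → . id c], [L → . id] }  — shift
  I1: { [L → ( . (] }  — shift
  I2: { [L → * .] }  — reduce
  I3: { [E' → E .] }  — accept
  I4: { [E → L . a], [E → L .] }  — shift, reduce
  I5: { [E → id . ( L], [L → id . c], [L → id .] }  — shift, reduce
  I6: { [E → id ( . L], [L → . ( (], [L → . *], [L → . id c], [L → . id] }  — shift
  I7: { [L → id c .] }  — reduce
  I8: { [E → id ( L .] }  — reduce
  I9: { [L → id . c], [L → id .] }  — shift, reduce
  I10: { [E → L a .] }  — reduce
  I11: { [L → ( ( .] }  — reduce

No state contains more than one complete item.

Answer: No reduce-reduce conflicts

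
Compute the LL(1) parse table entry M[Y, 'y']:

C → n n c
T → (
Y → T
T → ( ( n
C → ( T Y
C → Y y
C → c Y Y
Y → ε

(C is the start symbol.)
To find M[Y, 'y'], we find productions for Y where 'y' is in the predict set (PREDICT(N → α) = (FIRST(α) \ {ε}) ∪ (FOLLOW(N) if α ⇒* ε)).

Relevant sets:
  FIRST(T) = { '(' }
  FOLLOW(Y) = { $, '(', 'y' }

Y → T: PREDICT = { '(' }
Y → ε: PREDICT = { $, '(', 'y' }
  'y' is in predict set, so this production goes in M[Y, 'y']

M[Y, 'y'] = Y → ε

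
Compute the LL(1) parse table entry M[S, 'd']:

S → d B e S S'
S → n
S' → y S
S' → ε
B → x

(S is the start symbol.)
To find M[S, 'd'], we find productions for S where 'd' is in the predict set (PREDICT(N → α) = (FIRST(α) \ {ε}) ∪ (FOLLOW(N) if α ⇒* ε)).

S → d B e S S': PREDICT = { 'd' }
  'd' is in predict set, so this production goes in M[S, 'd']
S → n: PREDICT = { 'n' }

M[S, 'd'] = S → d B e S S'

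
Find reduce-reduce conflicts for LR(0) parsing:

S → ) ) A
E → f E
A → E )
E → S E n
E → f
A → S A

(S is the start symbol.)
No reduce-reduce conflicts

A reduce-reduce conflict occurs when an LR(0) state has two complete items [A → α .] and [B → β .] — both call for a reduction, and with no lookahead the parser cannot choose between them.

Augment with S' → S and build the canonical LR(0) collection (I0 = CLOSURE({[S' → . S]}), then GOTO on every symbol after a dot until no new states appear). It has 15 states:
  I0: { [S → . ) ) A], [S' → . S] }  — shift
  I1: { [S → ) . ) A] }  — shift
  I2: { [S' → S .] }  — accept
  I3: { [A → . E )], [A → . S A], [E → . S E n], [E → . f E], [E → . f], [S → ) ) . A], [S → . ) ) A] }  — shift
  I4: { [S → ) ) A .] }  — reduce
  I5: { [A → E . )] }  — shift
  I6: { [A → . E )], [A → . S A], [A → S . A], [E → . S E n], [E → . f E], [E → . f], [E → S . E n], [S → . ) ) A] }  — shift
  I7: { [E → . S E n], [E → . f E], [E → . f], [E → f . E], [E → f .], [S → . ) ) A] }  — shift, reduce
  I8: { [E → f E .] }  — reduce
  I9: { [E → . S E n], [E → . f E], [E → . f], [E → S . E n], [S → . ) ) A] }  — shift
  I10: { [E → S E . n] }  — shift
  I11: { [E → S E n .] }  — reduce
  I12: { [A → S A .] }  — reduce
  I13: { [A → E . )], [E → S E . n] }  — shift
  I14: { [A → E ) .] }  — reduce

No state contains more than one complete item.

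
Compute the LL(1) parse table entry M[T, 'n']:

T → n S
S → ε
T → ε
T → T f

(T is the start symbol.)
T → n S, T → T f

To find M[T, 'n'], we find productions for T where 'n' is in the predict set (PREDICT(N → α) = (FIRST(α) \ {ε}) ∪ (FOLLOW(N) if α ⇒* ε)).

Relevant sets:
  FIRST(T) = { 'f', 'n', ε }
  FOLLOW(T) = { $, 'f' }

T → n S: PREDICT = { 'n' }
  'n' is in predict set, so this production goes in M[T, 'n']
T → ε: PREDICT = { $, 'f' }
T → T f: PREDICT = { 'f', 'n' }
  'n' is in predict set, so this production goes in M[T, 'n']

M[T, 'n'] = T → n S, T → T f  (a multiply-defined cell — the grammar is not LL(1))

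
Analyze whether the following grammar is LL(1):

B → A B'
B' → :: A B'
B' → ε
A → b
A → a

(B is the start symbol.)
Yes, the grammar is LL(1).

A grammar is LL(1) if for each non-terminal N with multiple productions, the predict sets of those productions are pairwise disjoint, where PREDICT(N → α) = (FIRST(α) \ {ε}) ∪ (FOLLOW(N) if α ⇒* ε).

Relevant sets:
  FOLLOW(B') = { $ }

For B':
  PREDICT(B' → :: A B') = { '::' }
  PREDICT(B' → ε) = { $ }
For A:
  PREDICT(A → b) = { 'b' }
  PREDICT(A → a) = { 'a' }
B has a single production, so nothing to check there.

All predict sets are disjoint. The grammar IS LL(1).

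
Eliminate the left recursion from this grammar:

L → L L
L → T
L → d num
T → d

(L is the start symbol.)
L → T L'
L → d num L'
L' → L L'
L' → ε
T → d

L is directly left-recursive. The standard transformation for
  A → A α₁ | ... | A α_m | β₁ | ... | β_n
is
  A  → β₁ A' | ... | β_n A'
  A' → α₁ A' | ... | α_m A' | ε

L → T becomes L → T L'
L → d num becomes L → d num L'
L → L L becomes L' → L L'
Add L' → ε

Productions for other non-terminals are unchanged:
  T → d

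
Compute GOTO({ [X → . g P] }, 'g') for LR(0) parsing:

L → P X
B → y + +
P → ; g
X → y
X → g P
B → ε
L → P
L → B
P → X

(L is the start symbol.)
GOTO(I, 'g') = CLOSURE({ [A → αX.β] : [A → α.Xβ] ∈ I, X = 'g' })

Items with dot before 'g', with the dot advanced:
  [X → . g P] → [X → g . P]
Closure of the advanced items:
  [X → g . P] has the dot before P: add [P → . ; g], [P → . X]
  [P → . X] has the dot before X: add [X → . y], [X → . g P]

GOTO = { [P → . ; g], [P → . X], [X → . g P], [X → . y], [X → g . P] }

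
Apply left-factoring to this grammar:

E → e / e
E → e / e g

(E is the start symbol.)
Left-factoring transforms A → αβ₁ | αβ₂ into A → αA' and A' → β₁ | β₂
(α is the longest common prefix among the alternatives). Repeat until
no nonterminal has two alternatives with a common prefix.

Round 1: E has alternatives sharing prefix 'e / e'. Introduce E': E → e / e E'
  Add: E' → ε
  Add: E' → g

No remaining common prefixes — done.

Resulting grammar:
E → e / e E'
E' → ε
E' → g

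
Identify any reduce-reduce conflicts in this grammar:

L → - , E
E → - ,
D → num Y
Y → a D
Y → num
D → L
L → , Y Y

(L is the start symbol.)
No reduce-reduce conflicts

A reduce-reduce conflict occurs when an LR(0) state has two complete items [A → α .] and [B → β .] — both call for a reduction, and with no lookahead the parser cannot choose between them.

Augment with L' → L and build the canonical LR(0) collection (I0 = CLOSURE({[L' → . L]}), then GOTO on every symbol after a dot until no new states appear). It has 16 states:
  I0: { [L → . , Y Y], [L → . - , E], [L' → . L] }  — shift
  I1: { [L → , . Y Y], [Y → . a D], [Y → . num] }  — shift
  I2: { [L → - . , E] }  — shift
  I3: { [L' → L .] }  — accept
  I4: { [E → . - ,], [L → - , . E] }  — shift
  I5: { [E → - . ,] }  — shift
  I6: { [L → - , E .] }  — reduce
  I7: { [E → - , .] }  — reduce
  I8: { [L → , Y . Y], [Y → . a D], [Y → . num] }  — shift
  I9: { [D → . L], [D → . num Y], [L → . , Y Y], [L → . - , E], [Y → a . D] }  — shift
  I10: { [Y → num .] }  — reduce
  I11: { [Y → a D .] }  — reduce
  I12: { [D → L .] }  — reduce
  I13: { [D → num . Y], [Y → . a D], [Y → . num] }  — shift
  I14: { [D → num Y .] }  — reduce
  I15: { [L → , Y Y .] }  — reduce

No state contains more than one complete item.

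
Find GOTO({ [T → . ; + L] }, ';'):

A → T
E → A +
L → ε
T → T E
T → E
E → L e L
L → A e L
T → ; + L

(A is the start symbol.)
GOTO(I, ';') = CLOSURE({ [A → αX.β] : [A → α.Xβ] ∈ I, X = ';' })

Items with dot before ';', with the dot advanced:
  [T → . ; + L] → [T → ; . + L]
Closure adds nothing (no advanced item has the dot before a non-terminal).

GOTO = { [T → ; . + L] }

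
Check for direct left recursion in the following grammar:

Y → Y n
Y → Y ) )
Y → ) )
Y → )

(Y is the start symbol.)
Yes, Y is left-recursive

Y → Y n: LEFT RECURSIVE (starts with Y)
Y → Y ) ): LEFT RECURSIVE (starts with Y)
Y → ) ): starts with ')'
Y → ): starts with ')'

The grammar has direct left recursion on: Y.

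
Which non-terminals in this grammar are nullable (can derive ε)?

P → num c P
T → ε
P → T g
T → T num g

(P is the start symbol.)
A non-terminal is nullable if it can derive ε (the empty string): either it has an ε-production, or it has a production whose right-hand side consists entirely of nullable non-terminals.

ε-productions: T → ε
So T is immediately nullable.
No further non-terminal can be added: every production for the remaining non-terminals contains a terminal or a non-nullable non-terminal.
Nullable = { 'T' }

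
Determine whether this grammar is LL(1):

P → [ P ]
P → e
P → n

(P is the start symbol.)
Yes, the grammar is LL(1).

A grammar is LL(1) if for each non-terminal N with multiple productions, the predict sets of those productions are pairwise disjoint, where PREDICT(N → α) = (FIRST(α) \ {ε}) ∪ (FOLLOW(N) if α ⇒* ε).

For P:
  PREDICT(P → '[' P ']') = { '[' }
  PREDICT(P → e) = { 'e' }
  PREDICT(P → n) = { 'n' }

All predict sets are disjoint. The grammar IS LL(1).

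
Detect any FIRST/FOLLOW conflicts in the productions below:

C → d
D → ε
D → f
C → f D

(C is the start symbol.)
A FIRST/FOLLOW conflict occurs when a non-terminal N has a nullable alternative N → β (β ⇒* ε) and another alternative N → α with FIRST(α) ∩ FOLLOW(N) ≠ ∅: on such a lookahead the parser cannot decide between expanding α and letting N vanish via β.

Nullable non-terminals: D.

D: nullable alternative(s) D → ε; FOLLOW(D) = { $ }
  D → ε: FIRST \ {ε} = { } — this is the only nullable alternative, skip
  D → f: FIRST \ {ε} = { 'f' } — disjoint from FOLLOW(D)

C has no nullable alternative, so no FIRST/FOLLOW check is needed there.

No FIRST/FOLLOW conflicts found.

Answer: No FIRST/FOLLOW conflicts.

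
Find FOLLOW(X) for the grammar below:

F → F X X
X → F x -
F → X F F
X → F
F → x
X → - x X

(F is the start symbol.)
In F → F X X: X is followed by X, add FIRST(X) \ {ε} = { '-', 'x' }
In F → F X X: X is at the end, add FOLLOW(F)
In F → X F F: X is followed by F F, add FIRST(F F) \ {ε} = { '-', 'x' }
In X → - x X: X is at the end; this adds FOLLOW(X) to itself — nothing new

The FOLLOW sets referred to above (computed the same way, to a fixed point):
  FOLLOW(F) = { $, '-', 'x' }

Taking the union: FOLLOW(X) = { $, '-', 'x' }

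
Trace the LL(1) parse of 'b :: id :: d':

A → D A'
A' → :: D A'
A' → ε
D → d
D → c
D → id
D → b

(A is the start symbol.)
Stack is shown with the top on the left.

Stack      Input           Action
---------------------------------
A $        b :: id :: d $  output A → D A'
D A' $     b :: id :: d $  output D → b
b A' $     b :: id :: d $  match 'b'
A' $       :: id :: d $    output A' → :: D A'
:: D A' $  :: id :: d $    match '::'
D A' $     id :: d $       output D → id
id A' $    id :: d $       match 'id'
A' $       :: d $          output A' → :: D A'
:: D A' $  :: d $          match '::'
D A' $     d $             output D → d
d A' $     d $             match 'd'
A' $       $               output A' → ε
$          $               accept

The string is accepted.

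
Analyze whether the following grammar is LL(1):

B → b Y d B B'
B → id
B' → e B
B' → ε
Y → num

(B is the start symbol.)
No. Predict set conflict for B': { 'e' }

Relevant sets:
  FOLLOW(B') = { $, 'e' }

For B:
  PREDICT(B → b Y d B B') = { 'b' }
  PREDICT(B → id) = { 'id' }
For B':
  PREDICT(B' → e B) = { 'e' }
  PREDICT(B' → ε) = { $, 'e' }
Y has a single production, so nothing to check there.

Conflict found: Predict set conflict for B': { 'e' }
The grammar is NOT LL(1).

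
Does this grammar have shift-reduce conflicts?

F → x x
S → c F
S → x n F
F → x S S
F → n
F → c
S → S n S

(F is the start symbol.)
Augment with F' → F and build the canonical LR(0) collection (I0 = CLOSURE({[F' → . F]}), then GOTO on every symbol after a dot until no new states appear). It has 15 states:
  I0: { [F → . c], [F → . n], [F → . x S S], [F → . x x], [F' → . F] }  — shift
  I1: { [F' → F .] }  — accept
  I2: { [F → c .] }  — reduce
  I3: { [F → n .] }  — reduce
  I4: { [F → x . S S], [F → x . x], [S → . S n S], [S → . c F], [S → . x n F] }  — shift
  I5: { [F → x S . S], [S → . S n S], [S → . c F], [S → . x n F], [S → S . n S] }  — shift
  I6: { [F → . c], [F → . n], [F → . x S S], [F → . x x], [S → c . F] }  — shift
  I7: { [F → x x .], [S → x . n F] }  — shift, reduce
  I8: { [F → . c], [F → . n], [F → . x S S], [F → . x x], [S → x n . F] }  — shift
  I9: { [S → x n F .] }  — reduce
  I10: { [S → c F .] }  — reduce
  I11: { [F → x S S .], [S → S . n S] }  — shift, reduce
  I12: { [S → . S n S], [S → . c F], [S → . x n F], [S → S n . S] }  — shift
  I13: { [S → x . n F] }  — shift
  I14: { [S → S . n S], [S → S n S .] }  — shift, reduce

I7 contains reduce item [F → x x .] and shift item [S → x . n F] — shift-reduce conflict.
I11 contains reduce item [F → x S S .] and shift item [S → S . n S] — shift-reduce conflict.
I14 contains reduce item [S → S n S .] and shift item [S → S . n S] — shift-reduce conflict.

Answer: Yes — I7: [F → x x .] vs [S → x . n F]; I11: [F → x S S .] vs [S → S . n S]; I14: [S → S n S .] vs [S → S . n S]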